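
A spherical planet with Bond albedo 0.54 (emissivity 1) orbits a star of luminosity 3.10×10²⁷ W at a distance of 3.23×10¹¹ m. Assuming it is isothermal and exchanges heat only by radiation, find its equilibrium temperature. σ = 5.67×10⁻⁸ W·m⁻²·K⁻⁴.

T ≈ 263 K

First find the stellar flux at distance d: S = L/(4πd²) = 3.10×10²⁷/(4π·(3.23×10¹¹)²) = 2365 W/m².
For an isothermal sphere, absorbed (1−a)S·πr² = emitted σ·4πr²·T⁴, so T⁴ = (1−a)S/(4σ).
T⁴ = 0.460·2365/(4·5.67×10⁻⁸) = 4.796×10⁹ K⁴.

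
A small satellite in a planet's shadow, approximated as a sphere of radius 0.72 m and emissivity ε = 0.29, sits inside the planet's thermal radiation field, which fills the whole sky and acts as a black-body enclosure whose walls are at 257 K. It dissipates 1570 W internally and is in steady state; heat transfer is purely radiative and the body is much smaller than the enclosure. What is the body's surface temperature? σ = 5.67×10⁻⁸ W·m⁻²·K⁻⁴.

T ≈ 371 K

For a small grey body in a large enclosure, net radiated power = εσA(T⁴ − T_w⁴).
Steady state: P = εσA(T⁴ − T_w⁴) with A = 4πr² = 6.514 m².
T⁴ = P/(εσA) + T_w⁴ = 1570/(0.29·5.67×10⁻⁸·6.514) + (257)⁴
    = 1.466×10¹⁰ + 4.362×10⁹ = 1.902×10¹⁰ K⁴.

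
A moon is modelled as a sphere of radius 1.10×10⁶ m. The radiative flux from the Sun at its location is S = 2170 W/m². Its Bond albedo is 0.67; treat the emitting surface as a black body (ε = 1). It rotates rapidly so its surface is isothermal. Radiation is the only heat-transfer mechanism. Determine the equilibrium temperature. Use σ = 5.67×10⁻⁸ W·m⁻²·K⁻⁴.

At equilibrium, absorbed power = emitted power.
Absorbing cross-section = πr² = 3.801×10¹² m²; emitting surface = 4πr² = 1.521×10¹³ m² (ratio 4).
(1−a)S·A_cross = εσ·A_surf·T⁴  ⇒  T⁴ = (1−a)S/(4σ).
T⁴ = 0.330·2170/(4·5.67×10⁻⁸) = 3.157×10⁹ K⁴.
T = (3.157×10⁹)^(1/4).

T ≈ 237 K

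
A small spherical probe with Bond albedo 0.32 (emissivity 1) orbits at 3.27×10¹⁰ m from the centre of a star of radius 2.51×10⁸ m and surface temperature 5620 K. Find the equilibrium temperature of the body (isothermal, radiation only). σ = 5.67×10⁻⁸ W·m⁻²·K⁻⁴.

T ≈ 316 K

The star's surface emits σT_*⁴; at distance d the flux is S = σT_*⁴(R_*/d)².
S = 5.67×10⁻⁸·(5620)⁴·(2.51×10⁸/3.27×10¹⁰)² = 3333 W/m².
For an isothermal sphere T⁴ = (1−a)S/(4σ) = 9.992×10⁹ K⁴.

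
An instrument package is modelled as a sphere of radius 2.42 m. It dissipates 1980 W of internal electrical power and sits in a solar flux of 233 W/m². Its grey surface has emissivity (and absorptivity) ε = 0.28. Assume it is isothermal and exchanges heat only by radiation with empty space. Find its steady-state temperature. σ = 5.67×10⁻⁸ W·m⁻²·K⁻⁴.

At steady state, absorbed solar power + internal power = radiated power.
Absorbed: α·S·A_cross = 0.28·233·18.40 = 1200 W (cross-section πr²).
Total input = 1200 + 1980 = 3180 W.
Radiated: εσ·A_surf·T⁴ with A_surf = 4πr² = 73.59 m².
T⁴ = 3180/(0.28·5.67×10⁻⁸·73.59) = 2.722×10⁹ K⁴.

T ≈ 228 K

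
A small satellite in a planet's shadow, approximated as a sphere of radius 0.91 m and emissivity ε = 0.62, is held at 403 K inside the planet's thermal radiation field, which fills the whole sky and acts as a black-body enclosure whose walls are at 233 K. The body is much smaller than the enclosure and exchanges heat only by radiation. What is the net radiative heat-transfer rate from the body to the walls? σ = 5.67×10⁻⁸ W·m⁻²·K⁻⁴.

P_net ≈ 8570 W

For a small grey body in a large enclosure: P_net = εσA(T_body⁴ − T_wall⁴).
A = 4πr² = 10.41 m²; T_body⁴ − T_wall⁴ = 2.638×10¹⁰ − 2.947×10⁹ = 2.343×10¹⁰ K⁴.
|P_net| = 0.62·5.67×10⁻⁸·10.41·2.343×10¹⁰.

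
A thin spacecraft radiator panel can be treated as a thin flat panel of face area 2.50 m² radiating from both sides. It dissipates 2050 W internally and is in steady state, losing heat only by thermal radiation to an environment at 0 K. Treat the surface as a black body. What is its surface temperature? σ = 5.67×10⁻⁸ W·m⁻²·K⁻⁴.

T ≈ 292 K

Steady state: internal power = radiated power, P = εσA T⁴.
Radiating area A = 2·2.50 = 5.000 m².
T⁴ = P/(εσA) = 2050/(1.0·5.67×10⁻⁸·5.000) = 7.231×10⁹ K⁴.
T = (7.231×10⁹)^(1/4).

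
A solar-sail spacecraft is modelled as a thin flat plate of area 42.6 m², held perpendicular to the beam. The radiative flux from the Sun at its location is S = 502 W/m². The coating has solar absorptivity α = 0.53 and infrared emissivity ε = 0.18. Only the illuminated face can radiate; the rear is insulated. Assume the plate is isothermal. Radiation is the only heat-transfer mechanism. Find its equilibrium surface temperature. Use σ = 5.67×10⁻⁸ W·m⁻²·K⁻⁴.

At equilibrium, absorbed power = emitted power.
Absorbing cross-section = A = 42.60 m²; emitting surface = A = 42.60 m² (ratio 1).
αS·A_cross = εσ·A_surf·T⁴  ⇒  T⁴ = αS/(ε·1σ).
T⁴ = 0.530·502/(0.18·1·5.67×10⁻⁸) = 2.607×10¹⁰ K⁴.
T = (2.607×10¹⁰)^(1/4).

T ≈ 402 K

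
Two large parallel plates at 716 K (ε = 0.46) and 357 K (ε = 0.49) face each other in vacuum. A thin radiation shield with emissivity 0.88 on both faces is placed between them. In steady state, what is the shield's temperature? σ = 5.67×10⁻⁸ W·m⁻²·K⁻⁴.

T_s ≈ 607 K

In steady state the net flux on the hot side equals that on the cold side.
σ(T₁⁴−T_s⁴)/D₁ = σ(T_s⁴−T₂⁴)/D₂, with D₁ = 1/ε₁+1/ε_s−1 = 2.310, D₂ = 1/ε_s+1/ε₂−1 = 2.177.
Solve for T_s⁴: T_s⁴ = (D₂·T₁⁴ + D₁·T₂⁴)/(D₁+D₂) = 1.359×10¹¹ K⁴.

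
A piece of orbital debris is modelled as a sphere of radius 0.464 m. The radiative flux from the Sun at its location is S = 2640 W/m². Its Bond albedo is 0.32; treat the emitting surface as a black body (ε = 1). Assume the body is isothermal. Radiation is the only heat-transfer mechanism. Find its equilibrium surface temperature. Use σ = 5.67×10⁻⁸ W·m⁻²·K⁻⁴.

At equilibrium, absorbed power = emitted power.
Absorbing cross-section = πr² = 0.6764 m²; emitting surface = 4πr² = 2.705 m² (ratio 4).
(1−a)S·A_cross = εσ·A_surf·T⁴  ⇒  T⁴ = (1−a)S/(4σ).
T⁴ = 0.680·2640/(4·5.67×10⁻⁸) = 7.915×10⁹ K⁴.
T = (7.915×10⁹)^(1/4).

T ≈ 298 K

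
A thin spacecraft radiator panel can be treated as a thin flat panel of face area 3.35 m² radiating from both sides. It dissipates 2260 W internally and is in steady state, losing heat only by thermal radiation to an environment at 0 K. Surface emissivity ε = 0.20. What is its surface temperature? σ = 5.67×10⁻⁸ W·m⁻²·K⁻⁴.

T ≈ 415 K

Steady state: internal power = radiated power, P = εσA T⁴.
Radiating area A = 2·3.35 = 6.700 m².
T⁴ = P/(εσA) = 2260/(0.20·5.67×10⁻⁸·6.700) = 2.975×10¹⁰ K⁴.
T = (2.975×10¹⁰)^(1/4).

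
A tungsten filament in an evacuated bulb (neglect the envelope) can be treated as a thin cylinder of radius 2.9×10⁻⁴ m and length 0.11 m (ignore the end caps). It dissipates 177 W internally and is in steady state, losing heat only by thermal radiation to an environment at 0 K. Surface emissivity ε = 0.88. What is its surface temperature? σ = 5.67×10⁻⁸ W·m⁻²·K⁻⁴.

Steady state: internal power = radiated power, P = εσA T⁴.
Radiating area A = 2πrL = 2.004×10⁻⁴ m².
T⁴ = P/(εσA) = 177/(0.88·5.67×10⁻⁸·2.004×10⁻⁴) = 1.770×10¹³ K⁴.
T = (1.770×10¹³)^(1/4).

T ≈ 2050 K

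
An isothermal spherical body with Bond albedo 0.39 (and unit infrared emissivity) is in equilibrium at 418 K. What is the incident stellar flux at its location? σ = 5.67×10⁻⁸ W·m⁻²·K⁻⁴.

S ≈ 11400 W/m²

(1−a)S·πr² = σ·4πr²·T⁴ ⇒ S = 4σT⁴/(1−a).
S = 4·5.67×10⁻⁸·3.053×10¹⁰/0.610.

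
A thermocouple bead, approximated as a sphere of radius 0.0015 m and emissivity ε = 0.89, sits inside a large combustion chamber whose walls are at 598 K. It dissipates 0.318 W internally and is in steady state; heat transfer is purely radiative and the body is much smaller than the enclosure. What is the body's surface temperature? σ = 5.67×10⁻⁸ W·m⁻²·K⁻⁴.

For a small grey body in a large enclosure, net radiated power = εσA(T⁴ − T_w⁴).
Steady state: P = εσA(T⁴ − T_w⁴) with A = 4πr² = 2.827×10⁻⁵ m².
T⁴ = P/(εσA) + T_w⁴ = 0.318/(0.89·5.67×10⁻⁸·2.827×10⁻⁵) + (598)⁴
    = 2.229×10¹¹ + 1.279×10¹¹ = 3.508×10¹¹ K⁴.

T ≈ 770 K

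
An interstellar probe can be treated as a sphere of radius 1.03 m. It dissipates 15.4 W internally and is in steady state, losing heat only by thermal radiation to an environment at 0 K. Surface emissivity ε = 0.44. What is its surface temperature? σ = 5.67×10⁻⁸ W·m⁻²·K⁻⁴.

Steady state: internal power = radiated power, P = εσA T⁴.
Radiating area A = 4πr² = 13.33 m².
T⁴ = P/(εσA) = 15.4/(0.44·5.67×10⁻⁸·13.33) = 4.630×10⁷ K⁴.
T = (4.630×10⁷)^(1/4).

T ≈ 82.5 K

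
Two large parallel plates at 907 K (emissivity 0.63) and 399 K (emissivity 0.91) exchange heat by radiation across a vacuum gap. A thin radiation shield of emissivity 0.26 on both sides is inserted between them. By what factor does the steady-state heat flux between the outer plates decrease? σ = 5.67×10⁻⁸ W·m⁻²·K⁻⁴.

Without shield: q₀ = σΔ(T⁴)/(1/ε₁+1/ε₂−1) with denominator 1.686.
With shield the two gaps are in series; the resistances add: (1/ε₁+1/ε_s−1)+(1/ε_s+1/ε₂−1) = 4.433+3.945 = 8.379.
Heat-flux ratio q₀/q = 8.379/1.686.

factor ≈ 4.97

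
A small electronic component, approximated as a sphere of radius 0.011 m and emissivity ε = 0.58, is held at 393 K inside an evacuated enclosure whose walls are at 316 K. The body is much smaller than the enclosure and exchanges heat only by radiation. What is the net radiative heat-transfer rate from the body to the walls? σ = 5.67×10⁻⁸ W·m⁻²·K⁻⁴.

P_net ≈ 0.694 W

For a small grey body in a large enclosure: P_net = εσA(T_body⁴ − T_wall⁴).
A = 4πr² = 0.001521 m²; T_body⁴ − T_wall⁴ = 2.385×10¹⁰ − 9.971×10⁹ = 1.388×10¹⁰ K⁴.
|P_net| = 0.58·5.67×10⁻⁸·0.001521·1.388×10¹⁰.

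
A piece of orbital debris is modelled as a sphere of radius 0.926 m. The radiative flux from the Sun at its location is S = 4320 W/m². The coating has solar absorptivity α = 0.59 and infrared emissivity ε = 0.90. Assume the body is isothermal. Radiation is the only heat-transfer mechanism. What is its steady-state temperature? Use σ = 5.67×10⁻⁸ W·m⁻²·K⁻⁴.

T ≈ 334 K

At equilibrium, absorbed power = emitted power.
Absorbing cross-section = πr² = 2.694 m²; emitting surface = 4πr² = 10.78 m² (ratio 4).
αS·A_cross = εσ·A_surf·T⁴  ⇒  T⁴ = αS/(ε·4σ).
T⁴ = 0.590·4320/(0.90·4·5.67×10⁻⁸) = 1.249×10¹⁰ K⁴.
T = (1.249×10¹⁰)^(1/4).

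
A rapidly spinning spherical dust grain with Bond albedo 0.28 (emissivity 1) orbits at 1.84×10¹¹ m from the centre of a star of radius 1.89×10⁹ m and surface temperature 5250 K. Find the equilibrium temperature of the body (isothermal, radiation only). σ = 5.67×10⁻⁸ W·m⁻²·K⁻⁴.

The star's surface emits σT_*⁴; at distance d the flux is S = σT_*⁴(R_*/d)².
S = 5.67×10⁻⁸·(5250)⁴·(1.89×10⁹/1.84×10¹¹)² = 4545 W/m².
For an isothermal sphere T⁴ = (1−a)S/(4σ) = 1.443×10¹⁰ K⁴.

T ≈ 347 K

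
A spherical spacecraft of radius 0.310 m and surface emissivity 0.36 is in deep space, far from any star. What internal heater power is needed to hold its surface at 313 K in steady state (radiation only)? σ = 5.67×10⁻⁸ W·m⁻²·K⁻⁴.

P = εσ·4πr²·T⁴.
4πr² = 1.208 m²; T⁴ = 9.598×10⁹ K⁴.
P = 0.36·5.67×10⁻⁸·1.208·9.598×10⁹.

P ≈ 237 W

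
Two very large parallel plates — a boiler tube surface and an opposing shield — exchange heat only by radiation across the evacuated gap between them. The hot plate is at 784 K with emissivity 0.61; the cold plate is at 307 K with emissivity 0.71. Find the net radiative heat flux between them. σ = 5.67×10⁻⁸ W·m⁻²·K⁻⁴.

For two infinite grey parallel plates, q = σ(T₁⁴ − T₂⁴)/(1/ε₁ + 1/ε₂ − 1).
T₁⁴ − T₂⁴ = 3.778×10¹¹ − 8.883×10⁹ = 3.689×10¹¹ K⁴.
1/ε₁ + 1/ε₂ − 1 = 1.639 + 1.408 − 1 = 2.048.
q = 5.67×10⁻⁸ × 3.689×10¹¹ / 2.048.

q ≈ 10200 W/m²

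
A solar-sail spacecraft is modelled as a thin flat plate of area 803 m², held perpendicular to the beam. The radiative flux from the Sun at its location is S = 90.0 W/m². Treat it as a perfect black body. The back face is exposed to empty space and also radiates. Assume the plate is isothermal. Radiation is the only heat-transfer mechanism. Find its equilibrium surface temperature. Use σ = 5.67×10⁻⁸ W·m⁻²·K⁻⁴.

At equilibrium, absorbed power = emitted power.
Absorbing cross-section = A = 803.0 m²; emitting surface = 2A = 1606 m² (ratio 2).
S·A_cross = εσ·A_surf·T⁴  ⇒  T⁴ = S/(2σ).
T⁴ = 1.00·90.0/(2·5.67×10⁻⁸) = 7.937×10⁸ K⁴.
T = (7.937×10⁸)^(1/4).

T ≈ 168 K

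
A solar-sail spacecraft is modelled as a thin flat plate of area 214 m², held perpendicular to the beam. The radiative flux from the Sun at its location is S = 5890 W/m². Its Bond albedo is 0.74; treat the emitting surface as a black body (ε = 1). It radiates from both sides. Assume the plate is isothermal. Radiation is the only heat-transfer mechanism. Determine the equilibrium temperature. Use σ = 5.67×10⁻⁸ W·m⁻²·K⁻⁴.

T ≈ 341 K

At equilibrium, absorbed power = emitted power.
Absorbing cross-section = A = 214.0 m²; emitting surface = 2A = 428.0 m² (ratio 2).
(1−a)S·A_cross = εσ·A_surf·T⁴  ⇒  T⁴ = (1−a)S/(2σ).
T⁴ = 0.260·5890/(2·5.67×10⁻⁸) = 1.350×10¹⁰ K⁴.
T = (1.350×10¹⁰)^(1/4).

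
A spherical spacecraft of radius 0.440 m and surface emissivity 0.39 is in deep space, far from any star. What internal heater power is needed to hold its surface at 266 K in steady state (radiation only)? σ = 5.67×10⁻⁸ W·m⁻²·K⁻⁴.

P ≈ 269 W

P = εσ·4πr²·T⁴.
4πr² = 2.433 m²; T⁴ = 5.006×10⁹ K⁴.
P = 0.39·5.67×10⁻⁸·2.433·5.006×10⁹.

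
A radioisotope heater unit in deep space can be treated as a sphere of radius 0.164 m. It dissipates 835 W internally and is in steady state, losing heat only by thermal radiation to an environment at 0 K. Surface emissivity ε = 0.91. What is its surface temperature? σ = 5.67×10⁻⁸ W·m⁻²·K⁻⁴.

Steady state: internal power = radiated power, P = εσA T⁴.
Radiating area A = 4πr² = 0.3380 m².
T⁴ = P/(εσA) = 835/(0.91·5.67×10⁻⁸·0.3380) = 4.788×10¹⁰ K⁴.
T = (4.788×10¹⁰)^(1/4).

T ≈ 468 K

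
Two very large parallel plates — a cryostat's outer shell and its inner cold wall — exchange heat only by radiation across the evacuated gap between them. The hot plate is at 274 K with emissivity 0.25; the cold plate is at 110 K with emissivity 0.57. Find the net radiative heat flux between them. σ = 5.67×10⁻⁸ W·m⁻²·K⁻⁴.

q ≈ 65.5 W/m²

For two infinite grey parallel plates, q = σ(T₁⁴ − T₂⁴)/(1/ε₁ + 1/ε₂ − 1).
T₁⁴ − T₂⁴ = 5.636×10⁹ − 1.464×10⁸ = 5.490×10⁹ K⁴.
1/ε₁ + 1/ε₂ − 1 = 4.000 + 1.754 − 1 = 4.754.
q = 5.67×10⁻⁸ × 5.490×10⁹ / 4.754.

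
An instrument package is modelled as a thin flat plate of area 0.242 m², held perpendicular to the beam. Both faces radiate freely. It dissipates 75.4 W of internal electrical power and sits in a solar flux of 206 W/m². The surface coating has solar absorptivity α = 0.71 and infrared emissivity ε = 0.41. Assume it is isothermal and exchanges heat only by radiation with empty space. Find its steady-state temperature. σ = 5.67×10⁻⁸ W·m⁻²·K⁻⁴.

T ≈ 315 K

At steady state, absorbed solar power + internal power = radiated power.
Absorbed: α·S·A_cross = 0.71·206·0.2420 = 35.39 W (cross-section A).
Total input = 35.39 + 75.4 = 110.8 W.
Radiated: εσ·A_surf·T⁴ with A_surf = 2A = 0.4840 m².
T⁴ = 110.8/(0.41·5.67×10⁻⁸·0.4840) = 9.847×10⁹ K⁴.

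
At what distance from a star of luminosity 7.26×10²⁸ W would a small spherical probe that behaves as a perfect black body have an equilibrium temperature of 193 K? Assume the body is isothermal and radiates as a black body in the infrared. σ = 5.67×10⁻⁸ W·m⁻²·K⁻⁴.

For an isothermal black-emitting sphere, (1−a)S·πr² = σ·4πr²·T⁴ ⇒ S = 4σT⁴/(1−a).
S = 4·5.67×10⁻⁸·(193)⁴/1.00 = 314.7 W/m².
Flux falls as S = L/(4πd²), so d = √(L/(4πS)) = √(7.26×10²⁸/(4π·314.7)).

d ≈ 4.28×10¹² m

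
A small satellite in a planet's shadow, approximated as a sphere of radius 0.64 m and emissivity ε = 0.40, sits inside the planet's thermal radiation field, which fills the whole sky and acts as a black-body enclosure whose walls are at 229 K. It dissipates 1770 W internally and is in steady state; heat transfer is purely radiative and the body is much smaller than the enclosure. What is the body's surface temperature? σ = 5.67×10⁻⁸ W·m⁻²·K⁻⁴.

T ≈ 366 K

For a small grey body in a large enclosure, net radiated power = εσA(T⁴ − T_w⁴).
Steady state: P = εσA(T⁴ − T_w⁴) with A = 4πr² = 5.147 m².
T⁴ = P/(εσA) + T_w⁴ = 1770/(0.40·5.67×10⁻⁸·5.147) + (229)⁴
    = 1.516×10¹⁰ + 2.750×10⁹ = 1.791×10¹⁰ K⁴.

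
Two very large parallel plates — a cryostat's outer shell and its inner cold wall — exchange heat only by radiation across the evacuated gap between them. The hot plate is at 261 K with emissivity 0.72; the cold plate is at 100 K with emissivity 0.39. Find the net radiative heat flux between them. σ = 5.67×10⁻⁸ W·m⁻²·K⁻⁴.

q ≈ 87.2 W/m²

For two infinite grey parallel plates, q = σ(T₁⁴ − T₂⁴)/(1/ε₁ + 1/ε₂ − 1).
T₁⁴ − T₂⁴ = 4.640×10⁹ − 1.000×10⁸ = 4.540×10⁹ K⁴.
1/ε₁ + 1/ε₂ − 1 = 1.389 + 2.564 − 1 = 2.953.
q = 5.67×10⁻⁸ × 4.540×10⁹ / 2.953.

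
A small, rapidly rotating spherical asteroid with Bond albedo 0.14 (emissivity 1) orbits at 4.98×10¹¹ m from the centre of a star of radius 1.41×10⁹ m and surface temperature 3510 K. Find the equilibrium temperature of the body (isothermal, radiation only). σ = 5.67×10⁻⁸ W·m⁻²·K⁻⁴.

T ≈ 127 K

The star's surface emits σT_*⁴; at distance d the flux is S = σT_*⁴(R_*/d)².
S = 5.67×10⁻⁸·(3510)⁴·(1.41×10⁹/4.98×10¹¹)² = 68.99 W/m².
For an isothermal sphere T⁴ = (1−a)S/(4σ) = 2.616×10⁸ K⁴.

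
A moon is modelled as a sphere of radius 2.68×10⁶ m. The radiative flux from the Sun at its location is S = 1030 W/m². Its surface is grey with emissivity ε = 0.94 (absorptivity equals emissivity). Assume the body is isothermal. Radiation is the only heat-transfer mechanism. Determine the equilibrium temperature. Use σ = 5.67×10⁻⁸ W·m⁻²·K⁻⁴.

T ≈ 260 K

At equilibrium, absorbed power = emitted power.
Absorbing cross-section = πr² = 2.256×10¹³ m²; emitting surface = 4πr² = 9.026×10¹³ m² (ratio 4).
εS·A_cross = εσ·A_surf·T⁴  ⇒  T⁴ = S/(4σ)   (ε cancels).
T⁴ = 1030/(4·5.67×10⁻⁸) = 4.541×10⁹ K⁴.
T = (4.541×10⁹)^(1/4).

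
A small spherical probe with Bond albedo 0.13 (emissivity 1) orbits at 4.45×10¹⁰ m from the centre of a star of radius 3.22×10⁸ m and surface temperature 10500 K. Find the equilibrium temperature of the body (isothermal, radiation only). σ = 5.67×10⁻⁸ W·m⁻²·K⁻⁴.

T ≈ 610 K

The star's surface emits σT_*⁴; at distance d the flux is S = σT_*⁴(R_*/d)².
S = 5.67×10⁻⁸·(10500)⁴·(3.22×10⁸/4.45×10¹⁰)² = 36090 W/m².
For an isothermal sphere T⁴ = (1−a)S/(4σ) = 1.384×10¹¹ K⁴.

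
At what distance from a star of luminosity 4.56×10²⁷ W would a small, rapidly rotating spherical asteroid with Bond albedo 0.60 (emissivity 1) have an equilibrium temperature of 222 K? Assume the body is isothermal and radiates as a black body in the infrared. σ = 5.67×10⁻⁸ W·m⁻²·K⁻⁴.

d ≈ 5.13×10¹¹ m

For an isothermal black-emitting sphere, (1−a)S·πr² = σ·4πr²·T⁴ ⇒ S = 4σT⁴/(1−a).
S = 4·5.67×10⁻⁸·(222)⁴/0.400 = 1377 W/m².
Flux falls as S = L/(4πd²), so d = √(L/(4πS)) = √(4.56×10²⁷/(4π·1377)).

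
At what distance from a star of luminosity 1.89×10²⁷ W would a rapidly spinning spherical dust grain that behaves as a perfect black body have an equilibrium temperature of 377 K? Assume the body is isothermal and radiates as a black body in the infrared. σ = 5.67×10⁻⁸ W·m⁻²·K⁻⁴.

For an isothermal black-emitting sphere, (1−a)S·πr² = σ·4πr²·T⁴ ⇒ S = 4σT⁴/(1−a).
S = 4·5.67×10⁻⁸·(377)⁴/1.00 = 4582 W/m².
Flux falls as S = L/(4πd²), so d = √(L/(4πS)) = √(1.89×10²⁷/(4π·4582)).

d ≈ 1.81×10¹¹ m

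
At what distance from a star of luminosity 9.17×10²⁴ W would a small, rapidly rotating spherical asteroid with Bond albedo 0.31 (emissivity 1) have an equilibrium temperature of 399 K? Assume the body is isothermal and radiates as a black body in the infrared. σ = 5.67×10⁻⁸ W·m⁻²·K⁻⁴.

For an isothermal black-emitting sphere, (1−a)S·πr² = σ·4πr²·T⁴ ⇒ S = 4σT⁴/(1−a).
S = 4·5.67×10⁻⁸·(399)⁴/0.690 = 8331 W/m².
Flux falls as S = L/(4πd²), so d = √(L/(4πS)) = √(9.17×10²⁴/(4π·8331)).

d ≈ 9.36×10⁹ m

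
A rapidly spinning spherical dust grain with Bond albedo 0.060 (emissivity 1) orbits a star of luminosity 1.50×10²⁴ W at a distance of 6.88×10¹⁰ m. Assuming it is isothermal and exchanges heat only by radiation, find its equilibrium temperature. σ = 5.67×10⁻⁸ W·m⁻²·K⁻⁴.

First find the stellar flux at distance d: S = L/(4πd²) = 1.50×10²⁴/(4π·(6.88×10¹⁰)²) = 25.22 W/m².
For an isothermal sphere, absorbed (1−a)S·πr² = emitted σ·4πr²·T⁴, so T⁴ = (1−a)S/(4σ).
T⁴ = 0.940·25.22/(4·5.67×10⁻⁸) = 1.045×10⁸ K⁴.

T ≈ 101 K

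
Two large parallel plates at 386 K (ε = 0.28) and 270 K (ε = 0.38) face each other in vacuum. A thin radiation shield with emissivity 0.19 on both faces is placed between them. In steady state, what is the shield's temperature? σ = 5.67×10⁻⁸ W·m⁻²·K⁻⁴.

T_s ≈ 339 K

In steady state the net flux on the hot side equals that on the cold side.
σ(T₁⁴−T_s⁴)/D₁ = σ(T_s⁴−T₂⁴)/D₂, with D₁ = 1/ε₁+1/ε_s−1 = 7.835, D₂ = 1/ε_s+1/ε₂−1 = 6.895.
Solve for T_s⁴: T_s⁴ = (D₂·T₁⁴ + D₁·T₂⁴)/(D₁+D₂) = 1.322×10¹⁰ K⁴.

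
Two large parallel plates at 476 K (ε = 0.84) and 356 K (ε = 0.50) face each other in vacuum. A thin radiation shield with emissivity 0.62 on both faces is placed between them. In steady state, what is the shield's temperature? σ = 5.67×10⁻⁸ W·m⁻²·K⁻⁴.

In steady state the net flux on the hot side equals that on the cold side.
σ(T₁⁴−T_s⁴)/D₁ = σ(T_s⁴−T₂⁴)/D₂, with D₁ = 1/ε₁+1/ε_s−1 = 1.803, D₂ = 1/ε_s+1/ε₂−1 = 2.613.
Solve for T_s⁴: T_s⁴ = (D₂·T₁⁴ + D₁·T₂⁴)/(D₁+D₂) = 3.693×10¹⁰ K⁴.

T_s ≈ 438 K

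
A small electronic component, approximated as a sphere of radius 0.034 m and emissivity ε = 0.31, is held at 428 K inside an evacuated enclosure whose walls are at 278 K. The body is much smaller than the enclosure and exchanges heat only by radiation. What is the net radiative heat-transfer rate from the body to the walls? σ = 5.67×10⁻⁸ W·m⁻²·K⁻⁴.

P_net ≈ 7.04 W

For a small grey body in a large enclosure: P_net = εσA(T_body⁴ − T_wall⁴).
A = 4πr² = 0.01453 m²; T_body⁴ − T_wall⁴ = 3.356×10¹⁰ − 5.973×10⁹ = 2.758×10¹⁰ K⁴.
|P_net| = 0.31·5.67×10⁻⁸·0.01453·2.758×10¹⁰.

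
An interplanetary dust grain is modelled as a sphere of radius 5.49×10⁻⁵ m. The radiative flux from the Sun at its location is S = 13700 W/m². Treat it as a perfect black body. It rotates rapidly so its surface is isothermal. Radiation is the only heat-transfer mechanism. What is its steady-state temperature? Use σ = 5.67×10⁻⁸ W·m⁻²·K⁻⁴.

At equilibrium, absorbed power = emitted power.
Absorbing cross-section = πr² = 9.469×10⁻⁹ m²; emitting surface = 4πr² = 3.788×10⁻⁸ m² (ratio 4).
S·A_cross = εσ·A_surf·T⁴  ⇒  T⁴ = S/(4σ).
T⁴ = 1.00·13700/(4·5.67×10⁻⁸) = 6.041×10¹⁰ K⁴.
T = (6.041×10¹⁰)^(1/4).

T ≈ 496 K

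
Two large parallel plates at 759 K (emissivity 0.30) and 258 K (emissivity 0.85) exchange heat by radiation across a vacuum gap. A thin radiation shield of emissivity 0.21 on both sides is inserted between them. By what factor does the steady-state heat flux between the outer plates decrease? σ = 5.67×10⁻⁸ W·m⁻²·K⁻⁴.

factor ≈ 3.43

Without shield: q₀ = σΔ(T⁴)/(1/ε₁+1/ε₂−1) with denominator 3.510.
With shield the two gaps are in series; the resistances add: (1/ε₁+1/ε_s−1)+(1/ε_s+1/ε₂−1) = 7.095+4.938 = 12.03.
Heat-flux ratio q₀/q = 12.03/3.510.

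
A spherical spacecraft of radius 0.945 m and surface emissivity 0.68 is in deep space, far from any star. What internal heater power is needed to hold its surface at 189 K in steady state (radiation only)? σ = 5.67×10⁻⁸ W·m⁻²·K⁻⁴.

P = εσ·4πr²·T⁴.
4πr² = 11.22 m²; T⁴ = 1.276×10⁹ K⁴.
P = 0.68·5.67×10⁻⁸·11.22·1.276×10⁹.

P ≈ 552 W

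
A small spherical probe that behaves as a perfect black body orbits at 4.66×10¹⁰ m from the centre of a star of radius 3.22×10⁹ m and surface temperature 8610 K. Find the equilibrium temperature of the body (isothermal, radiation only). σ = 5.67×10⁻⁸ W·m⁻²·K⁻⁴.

The star's surface emits σT_*⁴; at distance d the flux is S = σT_*⁴(R_*/d)².
S = 5.67×10⁻⁸·(8610)⁴·(3.22×10⁹/4.66×10¹⁰)² = 1.488×10⁶ W/m².
For an isothermal sphere T⁴ = (1−a)S/(4σ) = 6.560×10¹² K⁴.

T ≈ 1600 K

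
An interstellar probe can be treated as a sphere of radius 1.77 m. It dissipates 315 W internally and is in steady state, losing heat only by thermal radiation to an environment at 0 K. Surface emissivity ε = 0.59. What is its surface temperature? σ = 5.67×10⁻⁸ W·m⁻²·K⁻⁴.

Steady state: internal power = radiated power, P = εσA T⁴.
Radiating area A = 4πr² = 39.37 m².
T⁴ = P/(εσA) = 315/(0.59·5.67×10⁻⁸·39.37) = 2.392×10⁸ K⁴.
T = (2.392×10⁸)^(1/4).

T ≈ 124 K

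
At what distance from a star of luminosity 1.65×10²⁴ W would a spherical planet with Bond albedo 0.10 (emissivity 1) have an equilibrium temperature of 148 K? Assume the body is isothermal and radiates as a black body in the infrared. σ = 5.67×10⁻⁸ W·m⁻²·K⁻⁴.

d ≈ 3.30×10¹⁰ m

For an isothermal black-emitting sphere, (1−a)S·πr² = σ·4πr²·T⁴ ⇒ S = 4σT⁴/(1−a).
S = 4·5.67×10⁻⁸·(148)⁴/0.900 = 120.9 W/m².
Flux falls as S = L/(4πd²), so d = √(L/(4πS)) = √(1.65×10²⁴/(4π·120.9)).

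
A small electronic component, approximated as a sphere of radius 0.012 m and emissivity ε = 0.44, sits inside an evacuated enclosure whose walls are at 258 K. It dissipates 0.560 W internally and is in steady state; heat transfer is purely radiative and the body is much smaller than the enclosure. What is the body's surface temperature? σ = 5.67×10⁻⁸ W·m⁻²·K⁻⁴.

For a small grey body in a large enclosure, net radiated power = εσA(T⁴ − T_w⁴).
Steady state: P = εσA(T⁴ − T_w⁴) with A = 4πr² = 0.001810 m².
T⁴ = P/(εσA) + T_w⁴ = 0.560/(0.44·5.67×10⁻⁸·0.001810) + (258)⁴
    = 1.240×10¹⁰ + 4.431×10⁹ = 1.684×10¹⁰ K⁴.

T ≈ 360 K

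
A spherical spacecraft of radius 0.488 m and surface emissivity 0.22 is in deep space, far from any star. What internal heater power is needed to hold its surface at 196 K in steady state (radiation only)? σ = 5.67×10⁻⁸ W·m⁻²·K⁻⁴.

P ≈ 55.1 W

P = εσ·4πr²·T⁴.
4πr² = 2.993 m²; T⁴ = 1.476×10⁹ K⁴.
P = 0.22·5.67×10⁻⁸·2.993·1.476×10⁹.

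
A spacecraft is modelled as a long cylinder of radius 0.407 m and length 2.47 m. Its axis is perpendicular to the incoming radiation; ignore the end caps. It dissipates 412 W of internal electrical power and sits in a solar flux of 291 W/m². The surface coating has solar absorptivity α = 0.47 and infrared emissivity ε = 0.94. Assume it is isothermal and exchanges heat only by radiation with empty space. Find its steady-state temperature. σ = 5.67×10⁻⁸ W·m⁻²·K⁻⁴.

At steady state, absorbed solar power + internal power = radiated power.
Absorbed: α·S·A_cross = 0.47·291·2.011 = 275.0 W (cross-section 2rL).
Total input = 275.0 + 412 = 687.0 W.
Radiated: εσ·A_surf·T⁴ with A_surf = 2πrL = 6.316 m².
T⁴ = 687.0/(0.94·5.67×10⁻⁸·6.316) = 2.041×10⁹ K⁴.

T ≈ 213 K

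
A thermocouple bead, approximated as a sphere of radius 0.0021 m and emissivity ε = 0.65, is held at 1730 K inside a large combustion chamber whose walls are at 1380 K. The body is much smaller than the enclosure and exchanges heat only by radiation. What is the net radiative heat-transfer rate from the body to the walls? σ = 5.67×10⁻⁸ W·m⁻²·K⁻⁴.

P_net ≈ 10.9 W

For a small grey body in a large enclosure: P_net = εσA(T_body⁴ − T_wall⁴).
A = 4πr² = 5.542×10⁻⁵ m²; T_body⁴ − T_wall⁴ = 8.957×10¹² − 3.627×10¹² = 5.331×10¹² K⁴.
|P_net| = 0.65·5.67×10⁻⁸·5.542×10⁻⁵·5.331×10¹².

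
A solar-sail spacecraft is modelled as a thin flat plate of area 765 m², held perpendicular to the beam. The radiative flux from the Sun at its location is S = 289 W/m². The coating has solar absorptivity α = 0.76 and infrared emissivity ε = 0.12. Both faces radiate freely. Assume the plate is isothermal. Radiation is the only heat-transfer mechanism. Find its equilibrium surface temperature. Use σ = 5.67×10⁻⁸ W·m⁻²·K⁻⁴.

At equilibrium, absorbed power = emitted power.
Absorbing cross-section = A = 765.0 m²; emitting surface = 2A = 1530 m² (ratio 2).
αS·A_cross = εσ·A_surf·T⁴  ⇒  T⁴ = αS/(ε·2σ).
T⁴ = 0.760·289/(0.12·2·5.67×10⁻⁸) = 1.614×10¹⁰ K⁴.
T = (1.614×10¹⁰)^(1/4).

T ≈ 356 K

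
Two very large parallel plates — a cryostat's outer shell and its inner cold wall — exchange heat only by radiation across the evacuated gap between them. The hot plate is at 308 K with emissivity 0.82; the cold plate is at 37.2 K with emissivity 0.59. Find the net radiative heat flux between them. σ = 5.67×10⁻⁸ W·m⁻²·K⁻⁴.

For two infinite grey parallel plates, q = σ(T₁⁴ − T₂⁴)/(1/ε₁ + 1/ε₂ − 1).
T₁⁴ − T₂⁴ = 8.999×10⁹ − 1.915×10⁶ = 8.997×10⁹ K⁴.
1/ε₁ + 1/ε₂ − 1 = 1.220 + 1.695 − 1 = 1.914.
q = 5.67×10⁻⁸ × 8.997×10⁹ / 1.914.

q ≈ 266 W/m²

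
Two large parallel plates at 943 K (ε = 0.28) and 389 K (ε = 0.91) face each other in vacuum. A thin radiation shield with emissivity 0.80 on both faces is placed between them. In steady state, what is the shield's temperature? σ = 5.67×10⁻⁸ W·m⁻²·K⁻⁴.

T_s ≈ 687 K

In steady state the net flux on the hot side equals that on the cold side.
σ(T₁⁴−T_s⁴)/D₁ = σ(T_s⁴−T₂⁴)/D₂, with D₁ = 1/ε₁+1/ε_s−1 = 3.821, D₂ = 1/ε_s+1/ε₂−1 = 1.349.
Solve for T_s⁴: T_s⁴ = (D₂·T₁⁴ + D₁·T₂⁴)/(D₁+D₂) = 2.232×10¹¹ K⁴.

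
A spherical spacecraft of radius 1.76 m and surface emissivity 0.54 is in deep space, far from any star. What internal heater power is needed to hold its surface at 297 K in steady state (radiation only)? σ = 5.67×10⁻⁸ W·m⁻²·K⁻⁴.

P = εσ·4πr²·T⁴.
4πr² = 38.93 m²; T⁴ = 7.781×10⁹ K⁴.
P = 0.54·5.67×10⁻⁸·38.93·7.781×10⁹.

P ≈ 9270 W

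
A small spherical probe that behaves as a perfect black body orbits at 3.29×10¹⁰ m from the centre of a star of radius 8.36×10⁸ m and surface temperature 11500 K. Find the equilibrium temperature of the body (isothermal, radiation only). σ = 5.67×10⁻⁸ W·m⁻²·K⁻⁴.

The star's surface emits σT_*⁴; at distance d the flux is S = σT_*⁴(R_*/d)².
S = 5.67×10⁻⁸·(11500)⁴·(8.36×10⁸/3.29×10¹⁰)² = 6.403×10⁵ W/m².
For an isothermal sphere T⁴ = (1−a)S/(4σ) = 2.823×10¹² K⁴.

T ≈ 1300 K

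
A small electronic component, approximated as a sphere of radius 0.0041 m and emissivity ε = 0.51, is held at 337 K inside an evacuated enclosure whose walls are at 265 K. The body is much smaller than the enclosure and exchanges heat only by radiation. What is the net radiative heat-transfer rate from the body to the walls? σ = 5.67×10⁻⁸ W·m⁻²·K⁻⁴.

For a small grey body in a large enclosure: P_net = εσA(T_body⁴ − T_wall⁴).
A = 4πr² = 2.112×10⁻⁴ m²; T_body⁴ − T_wall⁴ = 1.290×10¹⁰ − 4.932×10⁹ = 7.966×10⁹ K⁴.
|P_net| = 0.51·5.67×10⁻⁸·2.112×10⁻⁴·7.966×10⁹.

P_net ≈ 0.0487 W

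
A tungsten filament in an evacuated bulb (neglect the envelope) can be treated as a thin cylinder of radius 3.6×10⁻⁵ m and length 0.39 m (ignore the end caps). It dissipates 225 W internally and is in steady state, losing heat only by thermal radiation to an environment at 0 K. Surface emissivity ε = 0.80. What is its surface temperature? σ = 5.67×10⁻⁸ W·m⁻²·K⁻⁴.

T ≈ 2740 K

Steady state: internal power = radiated power, P = εσA T⁴.
Radiating area A = 2πrL = 8.822×10⁻⁵ m².
T⁴ = P/(εσA) = 225/(0.80·5.67×10⁻⁸·8.822×10⁻⁵) = 5.623×10¹³ K⁴.
T = (5.623×10¹³)^(1/4).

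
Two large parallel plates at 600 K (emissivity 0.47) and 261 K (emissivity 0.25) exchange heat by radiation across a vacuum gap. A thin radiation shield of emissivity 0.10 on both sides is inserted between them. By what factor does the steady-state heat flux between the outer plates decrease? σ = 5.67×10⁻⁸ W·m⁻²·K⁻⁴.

factor ≈ 4.71

Without shield: q₀ = σΔ(T⁴)/(1/ε₁+1/ε₂−1) with denominator 5.128.
With shield the two gaps are in series; the resistances add: (1/ε₁+1/ε_s−1)+(1/ε_s+1/ε₂−1) = 11.13+13.00 = 24.13.
Heat-flux ratio q₀/q = 24.13/5.128.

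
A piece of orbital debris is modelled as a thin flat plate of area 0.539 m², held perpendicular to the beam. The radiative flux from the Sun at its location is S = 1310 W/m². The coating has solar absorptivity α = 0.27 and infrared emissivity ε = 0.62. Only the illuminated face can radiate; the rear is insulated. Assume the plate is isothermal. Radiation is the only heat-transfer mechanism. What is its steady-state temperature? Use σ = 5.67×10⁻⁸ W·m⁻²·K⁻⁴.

T ≈ 317 K

At equilibrium, absorbed power = emitted power.
Absorbing cross-section = A = 0.5390 m²; emitting surface = A = 0.5390 m² (ratio 1).
αS·A_cross = εσ·A_surf·T⁴  ⇒  T⁴ = αS/(ε·1σ).
T⁴ = 0.270·1310/(0.62·1·5.67×10⁻⁸) = 1.006×10¹⁰ K⁴.
T = (1.006×10¹⁰)^(1/4).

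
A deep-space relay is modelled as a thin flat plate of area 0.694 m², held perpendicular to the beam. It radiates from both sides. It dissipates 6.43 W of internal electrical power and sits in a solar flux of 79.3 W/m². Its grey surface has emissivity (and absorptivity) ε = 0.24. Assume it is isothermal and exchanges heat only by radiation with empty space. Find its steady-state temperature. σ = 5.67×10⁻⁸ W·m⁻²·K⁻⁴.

T ≈ 180 K

At steady state, absorbed solar power + internal power = radiated power.
Absorbed: α·S·A_cross = 0.24·79.3·0.6940 = 13.21 W (cross-section A).
Total input = 13.21 + 6.43 = 19.64 W.
Radiated: εσ·A_surf·T⁴ with A_surf = 2A = 1.388 m².
T⁴ = 19.64/(0.24·5.67×10⁻⁸·1.388) = 1.040×10⁹ K⁴.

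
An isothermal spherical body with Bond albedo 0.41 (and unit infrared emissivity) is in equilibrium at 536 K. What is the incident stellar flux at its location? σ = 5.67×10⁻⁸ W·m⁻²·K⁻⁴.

(1−a)S·πr² = σ·4πr²·T⁴ ⇒ S = 4σT⁴/(1−a).
S = 4·5.67×10⁻⁸·8.254×10¹⁰/0.590.

S ≈ 31700 W/m²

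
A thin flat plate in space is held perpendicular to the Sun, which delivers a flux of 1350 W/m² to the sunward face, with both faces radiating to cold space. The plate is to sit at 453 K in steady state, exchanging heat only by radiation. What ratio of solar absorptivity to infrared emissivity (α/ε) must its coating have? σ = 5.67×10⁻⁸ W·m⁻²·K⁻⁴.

Balance: αS·A = εσ·2A·T⁴ ⇒ α/ε = 2σT⁴/S.
α/ε = 2·5.67×10⁻⁸·(453)⁴/1350 = 2·5.67×10⁻⁸·4.211×10¹⁰/1350.

α/ε ≈ 3.54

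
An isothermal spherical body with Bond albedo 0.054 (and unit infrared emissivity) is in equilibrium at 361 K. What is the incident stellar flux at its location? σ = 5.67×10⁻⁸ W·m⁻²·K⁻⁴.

S ≈ 4070 W/m²

(1−a)S·πr² = σ·4πr²·T⁴ ⇒ S = 4σT⁴/(1−a).
S = 4·5.67×10⁻⁸·1.698×10¹⁰/0.946.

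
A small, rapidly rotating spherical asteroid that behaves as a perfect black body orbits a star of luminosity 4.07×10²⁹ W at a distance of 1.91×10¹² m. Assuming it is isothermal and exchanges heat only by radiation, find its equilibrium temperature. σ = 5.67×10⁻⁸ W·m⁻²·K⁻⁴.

T ≈ 445 K

First find the stellar flux at distance d: S = L/(4πd²) = 4.07×10²⁹/(4π·(1.91×10¹²)²) = 8878 W/m².
For an isothermal sphere, absorbed (1−a)S·πr² = emitted σ·4πr²·T⁴, so T⁴ = (1−a)S/(4σ).
T⁴ = 1.00·8878/(4·5.67×10⁻⁸) = 3.914×10¹⁰ K⁴.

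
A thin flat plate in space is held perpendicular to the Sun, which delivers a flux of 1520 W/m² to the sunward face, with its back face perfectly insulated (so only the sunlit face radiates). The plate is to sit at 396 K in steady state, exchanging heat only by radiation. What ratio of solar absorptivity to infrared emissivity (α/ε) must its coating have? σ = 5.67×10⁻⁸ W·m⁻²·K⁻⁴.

Balance: αS·A = εσ·1A·T⁴ ⇒ α/ε = σT⁴/S.
α/ε = 5.67×10⁻⁸·(396)⁴/1520 = 5.67×10⁻⁸·2.459×10¹⁰/1520.

α/ε ≈ 0.917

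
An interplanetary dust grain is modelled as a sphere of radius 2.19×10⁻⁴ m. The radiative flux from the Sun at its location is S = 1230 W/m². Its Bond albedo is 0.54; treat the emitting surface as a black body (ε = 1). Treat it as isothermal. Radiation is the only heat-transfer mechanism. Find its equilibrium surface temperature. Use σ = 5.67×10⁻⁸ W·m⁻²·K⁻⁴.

T ≈ 223 K

At equilibrium, absorbed power = emitted power.
Absorbing cross-section = πr² = 1.507×10⁻⁷ m²; emitting surface = 4πr² = 6.027×10⁻⁷ m² (ratio 4).
(1−a)S·A_cross = εσ·A_surf·T⁴  ⇒  T⁴ = (1−a)S/(4σ).
T⁴ = 0.460·1230/(4·5.67×10⁻⁸) = 2.495×10⁹ K⁴.
T = (2.495×10⁹)^(1/4).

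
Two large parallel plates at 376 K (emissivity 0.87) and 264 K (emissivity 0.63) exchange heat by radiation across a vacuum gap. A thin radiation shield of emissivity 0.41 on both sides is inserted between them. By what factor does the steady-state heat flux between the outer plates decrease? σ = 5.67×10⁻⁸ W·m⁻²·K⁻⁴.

factor ≈ 3.23

Without shield: q₀ = σΔ(T⁴)/(1/ε₁+1/ε₂−1) with denominator 1.737.
With shield the two gaps are in series; the resistances add: (1/ε₁+1/ε_s−1)+(1/ε_s+1/ε₂−1) = 2.588+3.026 = 5.615.
Heat-flux ratio q₀/q = 5.615/1.737.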